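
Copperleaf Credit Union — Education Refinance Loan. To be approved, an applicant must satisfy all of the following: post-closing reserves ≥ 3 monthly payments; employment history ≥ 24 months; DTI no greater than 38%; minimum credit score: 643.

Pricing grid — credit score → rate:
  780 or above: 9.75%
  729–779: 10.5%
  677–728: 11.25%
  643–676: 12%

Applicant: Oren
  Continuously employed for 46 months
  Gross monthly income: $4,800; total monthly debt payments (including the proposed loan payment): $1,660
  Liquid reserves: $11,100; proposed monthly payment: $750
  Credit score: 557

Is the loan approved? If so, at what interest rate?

Credit score 557 < 643 (below minimum)
Debt-to-income = 1,660/4,800 = 34.6% — meets 38% limit
Employment 46 ≥ 24 months
Reserves = 11,100/750 = 14.8 months ≥ 3
Not all requirements met → denied.

Denied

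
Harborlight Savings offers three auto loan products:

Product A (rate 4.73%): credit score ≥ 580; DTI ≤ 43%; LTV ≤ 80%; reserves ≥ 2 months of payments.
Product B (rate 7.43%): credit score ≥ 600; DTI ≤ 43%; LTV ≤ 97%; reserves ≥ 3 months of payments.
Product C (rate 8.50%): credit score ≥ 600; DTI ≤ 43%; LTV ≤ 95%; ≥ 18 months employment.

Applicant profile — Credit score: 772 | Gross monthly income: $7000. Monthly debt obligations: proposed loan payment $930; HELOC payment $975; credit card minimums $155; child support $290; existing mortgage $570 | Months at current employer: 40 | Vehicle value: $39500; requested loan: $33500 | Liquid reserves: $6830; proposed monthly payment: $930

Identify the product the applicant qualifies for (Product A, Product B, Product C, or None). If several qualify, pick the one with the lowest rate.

Total debts = (930 + 975 + 155 + 290 + 570) = 2,920; DTI = 2,920/7,000 = 41.7%.
LTV = 33,500/39,500 = 84.8%.
Reserves = 6,830/930 = 7.3 months.
Product A: score 772 ≥ 580; DTI 41.7% ≤ 43%; LTV 84.8% > 80%; reserves 7.3 ≥ 2 mo → does not qualify.
Product B: score 772 ≥ 600; DTI 41.7% ≤ 43%; LTV 84.8% ≤ 97%; reserves 7.3 ≥ 3 mo → qualifies.
Product C: score 772 ≥ 600; DTI 41.7% ≤ 43%; LTV 84.8% ≤ 95%; employment 40 ≥ 18 mo → qualifies.
Qualifying: Product B, Product C. Lowest rate is 7.43% → Product B.

Product B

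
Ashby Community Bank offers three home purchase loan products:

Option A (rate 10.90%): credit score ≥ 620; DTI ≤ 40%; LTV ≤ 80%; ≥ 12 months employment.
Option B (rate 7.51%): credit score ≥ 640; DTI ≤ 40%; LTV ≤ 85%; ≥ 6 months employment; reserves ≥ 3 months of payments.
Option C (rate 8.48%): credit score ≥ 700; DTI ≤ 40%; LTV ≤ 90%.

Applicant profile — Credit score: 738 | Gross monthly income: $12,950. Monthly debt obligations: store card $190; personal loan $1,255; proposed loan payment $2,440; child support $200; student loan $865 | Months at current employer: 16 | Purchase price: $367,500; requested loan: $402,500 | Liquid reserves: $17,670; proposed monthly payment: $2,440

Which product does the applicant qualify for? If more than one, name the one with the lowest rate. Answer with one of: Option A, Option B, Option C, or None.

Total debts = (190 + 1,255 + 2,440 + 200 + 865) = 4,950; DTI = 4,950/12,950 = 38.2%.
LTV = 402,500/367,500 = 109.5%.
Reserves = 17,670/2,440 = 7.2 months.
Option A: score 738 ≥ 620; DTI 38.2% ≤ 40%; LTV 109.5% > 80%; employment 16 ≥ 12 mo → does not qualify.
Option B: score 738 ≥ 640; DTI 38.2% ≤ 40%; LTV 109.5% > 85%; employment 16 ≥ 6 mo; reserves 7.2 ≥ 3 mo → does not qualify.
Option C: score 738 ≥ 700; DTI 38.2% ≤ 40%; LTV 109.5% > 90% → does not qualify.

None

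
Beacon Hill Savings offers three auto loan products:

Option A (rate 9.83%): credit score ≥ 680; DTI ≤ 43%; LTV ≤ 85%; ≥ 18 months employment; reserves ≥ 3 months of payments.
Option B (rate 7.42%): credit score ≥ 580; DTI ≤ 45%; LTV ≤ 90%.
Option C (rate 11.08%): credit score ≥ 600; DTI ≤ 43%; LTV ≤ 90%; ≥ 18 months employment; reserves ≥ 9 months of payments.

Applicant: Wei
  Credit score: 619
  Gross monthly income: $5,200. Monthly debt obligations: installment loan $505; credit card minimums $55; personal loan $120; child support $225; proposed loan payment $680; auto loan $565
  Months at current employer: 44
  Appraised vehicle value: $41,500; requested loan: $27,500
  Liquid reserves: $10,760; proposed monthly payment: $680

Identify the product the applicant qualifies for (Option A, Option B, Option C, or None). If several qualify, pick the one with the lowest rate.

Total debts = (505 + 55 + 120 + 225 + 680 + 565) = 2,150; DTI = 2,150/5,200 = 41.3%.
LTV = 27,500/41,500 = 66.3%.
Reserves = 10,760/680 = 15.8 months.
Option A: score 619 < 680; DTI 41.3% ≤ 43%; LTV 66.3% ≤ 85%; employment 44 ≥ 18 mo; reserves 15.8 ≥ 3 mo → does not qualify.
Option B: score 619 ≥ 580; DTI 41.3% ≤ 45%; LTV 66.3% ≤ 90% → qualifies.
Option C: score 619 ≥ 600; DTI 41.3% ≤ 43%; LTV 66.3% ≤ 90%; employment 44 ≥ 18 mo; reserves 15.8 ≥ 9 mo → qualifies.
Qualifying: Option B, Option C. Lowest rate is 7.42% → Option B.

Option B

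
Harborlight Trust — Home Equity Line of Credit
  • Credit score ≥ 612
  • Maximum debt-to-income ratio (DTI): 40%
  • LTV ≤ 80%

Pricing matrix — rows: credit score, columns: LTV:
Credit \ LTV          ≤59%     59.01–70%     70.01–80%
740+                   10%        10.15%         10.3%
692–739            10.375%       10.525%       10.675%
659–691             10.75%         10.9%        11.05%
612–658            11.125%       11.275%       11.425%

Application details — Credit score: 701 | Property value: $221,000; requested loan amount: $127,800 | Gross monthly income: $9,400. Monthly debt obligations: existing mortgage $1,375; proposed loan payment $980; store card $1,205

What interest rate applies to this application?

Credit score 701 ≥ 612; Total monthly debts = (1,375 + 980 + 1,205) = 3,560. Debt-to-income = 3,560/9,400 = 37.9% — meets 40% limit
LTV = 127,800/221,000 = 57.8% ≤ 80%
Credit 701 → row 692–739; LTV 57.8% → column ≤59%. Grid cell → 10.375%.

10.375%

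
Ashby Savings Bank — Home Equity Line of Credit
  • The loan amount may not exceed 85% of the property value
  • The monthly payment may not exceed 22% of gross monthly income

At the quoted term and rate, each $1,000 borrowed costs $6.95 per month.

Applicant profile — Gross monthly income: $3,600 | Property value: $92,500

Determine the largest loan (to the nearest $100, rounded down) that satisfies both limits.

Payment cap: 22% × $3,600 = $792/month.
At $6.95 per $1,000, that supports 792/6.95 × 1,000 ≈ $113,956 → $113,900.
LTV cap: 85% × $92,500 = $78,625 → $78,600.
Binding constraint: loan-to-value.

$78,600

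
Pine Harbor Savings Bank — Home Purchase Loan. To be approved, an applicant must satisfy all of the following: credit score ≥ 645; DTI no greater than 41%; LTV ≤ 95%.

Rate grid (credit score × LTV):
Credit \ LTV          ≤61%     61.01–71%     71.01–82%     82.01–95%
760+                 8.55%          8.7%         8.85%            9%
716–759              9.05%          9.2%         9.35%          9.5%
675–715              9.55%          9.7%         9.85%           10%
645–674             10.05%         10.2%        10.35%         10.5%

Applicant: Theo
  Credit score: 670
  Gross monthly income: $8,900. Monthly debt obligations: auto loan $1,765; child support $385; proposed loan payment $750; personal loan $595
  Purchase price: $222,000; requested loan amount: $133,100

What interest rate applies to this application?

Credit score 670 ≥ 645; Total monthly debts = (1,765 + 385 + 750 + 595) = 3,495. DTI: 3,495 ÷ 8,900 = 39.3%, within the 41% cap
LTV = 133,100/222,000 = 60% ≤ 95%
Credit 670 → row 645–674; LTV 60% → column ≤61%. Grid cell → 10.05%.

10.05%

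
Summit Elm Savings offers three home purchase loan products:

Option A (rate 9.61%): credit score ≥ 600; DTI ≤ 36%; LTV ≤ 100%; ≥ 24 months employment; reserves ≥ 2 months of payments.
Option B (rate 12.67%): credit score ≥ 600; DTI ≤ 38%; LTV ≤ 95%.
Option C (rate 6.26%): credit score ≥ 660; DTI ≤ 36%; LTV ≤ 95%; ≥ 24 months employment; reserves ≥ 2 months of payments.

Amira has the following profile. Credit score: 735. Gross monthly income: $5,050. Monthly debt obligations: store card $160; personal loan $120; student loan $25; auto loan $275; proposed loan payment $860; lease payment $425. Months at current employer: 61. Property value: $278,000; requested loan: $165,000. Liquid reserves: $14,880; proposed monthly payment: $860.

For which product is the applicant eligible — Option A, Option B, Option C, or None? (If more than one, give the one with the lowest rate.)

Option B

Total debts = (160 + 120 + 25 + 275 + 860 + 425) = 1,865; DTI = 1,865/5,050 = 36.9%.
LTV = 165,000/278,000 = 59.4%.
Reserves = 14,880/860 = 17.3 months.
Option A: score 735 ≥ 600; DTI 36.9% > 36%; LTV 59.4% ≤ 100%; employment 61 ≥ 24 mo; reserves 17.3 ≥ 2 mo → does not qualify.
Option B: score 735 ≥ 600; DTI 36.9% ≤ 38%; LTV 59.4% ≤ 95% → qualifies.
Option C: score 735 ≥ 660; DTI 36.9% > 36%; LTV 59.4% ≤ 95%; employment 61 ≥ 24 mo; reserves 17.3 ≥ 2 mo → does not qualify.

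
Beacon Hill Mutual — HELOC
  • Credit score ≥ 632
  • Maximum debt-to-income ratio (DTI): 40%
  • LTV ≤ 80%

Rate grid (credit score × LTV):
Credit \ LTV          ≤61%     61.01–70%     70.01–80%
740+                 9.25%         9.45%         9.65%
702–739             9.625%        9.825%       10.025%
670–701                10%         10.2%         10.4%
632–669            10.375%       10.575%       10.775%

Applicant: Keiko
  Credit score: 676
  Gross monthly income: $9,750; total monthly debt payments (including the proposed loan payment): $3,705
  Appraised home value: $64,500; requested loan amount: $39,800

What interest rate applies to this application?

10.2%

Credit score 676 ≥ 632; Debt-to-income = 3,705/9,750 = 38% — meets 40% limit
Loan-to-value = 39,800/64,500 = 61.7% — pass (80% max)
Score 676 is in the 670–701 band; LTV 61.7% is in the 61.01–70% band → 10.2%.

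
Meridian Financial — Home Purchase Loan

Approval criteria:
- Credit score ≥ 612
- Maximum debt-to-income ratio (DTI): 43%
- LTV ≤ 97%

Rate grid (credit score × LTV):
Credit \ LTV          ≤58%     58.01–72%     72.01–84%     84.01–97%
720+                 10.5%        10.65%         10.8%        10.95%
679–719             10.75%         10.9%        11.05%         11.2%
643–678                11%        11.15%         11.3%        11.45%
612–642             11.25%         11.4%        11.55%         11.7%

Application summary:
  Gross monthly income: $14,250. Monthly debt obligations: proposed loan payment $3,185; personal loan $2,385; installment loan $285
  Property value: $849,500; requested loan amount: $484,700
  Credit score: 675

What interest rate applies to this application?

Credit score 675 ≥ 612; Total monthly debts = (3,185 + 2,385 + 285) = 5,855. DTI: 5,855 ÷ 14,250 = 41.1%, within the 43% cap
LTV: 484,700 ÷ 849,500 = 57.1%, within 97% cap
Score 675 is in the 643–678 band; LTV 57.1% is in the ≤58% band → 11%.

11%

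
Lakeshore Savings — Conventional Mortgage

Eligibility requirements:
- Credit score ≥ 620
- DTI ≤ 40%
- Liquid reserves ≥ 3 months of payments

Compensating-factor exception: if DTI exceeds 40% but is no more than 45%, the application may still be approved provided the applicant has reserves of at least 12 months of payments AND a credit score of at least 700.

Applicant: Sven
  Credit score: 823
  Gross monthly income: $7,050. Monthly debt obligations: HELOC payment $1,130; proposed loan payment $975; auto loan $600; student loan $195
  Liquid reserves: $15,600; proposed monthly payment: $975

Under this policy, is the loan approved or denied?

Credit score 823 ≥ 620 (meets base)
Total debts = (1,130 + 975 + 600 + 195) = 2,900. DTI: 2,900 ÷ 7,050 = 41.1%, over the 40% base limit.
Liquid reserves cover 15,600/975 = 16.0 months — ≥ 3 required
41.1% falls in the override range (40%–45%), so the compensating-factor test applies.
Reserves 16.0 ≥ 12 months; credit score 823 ≥ 700.
Both override conditions satisfied; DTI exception granted.

Approved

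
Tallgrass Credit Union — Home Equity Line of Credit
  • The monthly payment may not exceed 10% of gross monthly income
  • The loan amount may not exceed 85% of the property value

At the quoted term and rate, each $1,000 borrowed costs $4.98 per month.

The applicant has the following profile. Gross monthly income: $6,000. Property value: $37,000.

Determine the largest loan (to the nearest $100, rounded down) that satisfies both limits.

$31,400

Payment cap: 10% × $6,000 = $600/month.
At $4.98 per $1,000, that supports 600/4.98 × 1,000 ≈ $120,481 → $120,400.
LTV cap: 85% × $37,000 = $31,450 → $31,400.
Binding constraint: loan-to-value.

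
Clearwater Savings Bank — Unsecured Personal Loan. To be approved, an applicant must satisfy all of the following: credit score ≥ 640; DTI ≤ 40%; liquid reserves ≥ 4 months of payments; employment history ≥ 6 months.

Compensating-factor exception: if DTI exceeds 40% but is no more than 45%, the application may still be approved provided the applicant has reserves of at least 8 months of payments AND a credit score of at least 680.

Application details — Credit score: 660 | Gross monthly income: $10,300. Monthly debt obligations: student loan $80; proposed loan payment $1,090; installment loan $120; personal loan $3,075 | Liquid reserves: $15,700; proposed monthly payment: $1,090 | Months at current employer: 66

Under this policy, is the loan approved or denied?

Credit score 660 ≥ 640 (meets base)
Total debts = (80 + 1,090 + 120 + 3,075) = 4,365. DTI = 4,365/10,300 = 42.4% > 40% — standard DTI limit exceeded.
Reserves = 15,700/1,090 = 14.4 months ≥ 4
Employment 66 ≥ 6 months
42.4% falls in the override range (40%–45%), so the compensating-factor test applies.
Reserves 14.4 ≥ 8 months; credit score 660 < 680.
Compensating-factor requirement not fully met.

Denied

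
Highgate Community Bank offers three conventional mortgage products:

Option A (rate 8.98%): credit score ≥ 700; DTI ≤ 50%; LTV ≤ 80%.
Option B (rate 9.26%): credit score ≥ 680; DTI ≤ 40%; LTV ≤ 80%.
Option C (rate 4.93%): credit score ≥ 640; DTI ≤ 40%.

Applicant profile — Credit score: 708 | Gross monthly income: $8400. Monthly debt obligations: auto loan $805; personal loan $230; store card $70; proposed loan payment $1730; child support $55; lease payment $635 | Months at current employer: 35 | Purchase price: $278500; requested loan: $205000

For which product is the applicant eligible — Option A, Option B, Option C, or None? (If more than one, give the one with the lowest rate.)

Option A

Total debts = (805 + 230 + 70 + 1,730 + 55 + 635) = 3,525; DTI = 3,525/8,400 = 42%.
LTV = 205,000/278,500 = 73.6%.
Option A: score 708 ≥ 700; DTI 42% ≤ 50%; LTV 73.6% ≤ 80% → qualifies.
Option B: score 708 ≥ 680; DTI 42% > 40%; LTV 73.6% ≤ 80% → does not qualify.
Option C: score 708 ≥ 640; DTI 42% > 40% → does not qualify.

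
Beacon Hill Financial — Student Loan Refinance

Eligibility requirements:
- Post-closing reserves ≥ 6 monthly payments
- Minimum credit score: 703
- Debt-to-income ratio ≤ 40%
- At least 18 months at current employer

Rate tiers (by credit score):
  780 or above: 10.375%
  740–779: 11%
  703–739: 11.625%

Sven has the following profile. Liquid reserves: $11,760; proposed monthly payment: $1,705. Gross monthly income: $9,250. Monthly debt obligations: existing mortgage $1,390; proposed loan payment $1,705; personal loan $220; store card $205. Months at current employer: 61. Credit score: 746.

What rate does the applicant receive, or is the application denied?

Credit score 746 ≥ 703 (meets minimum)
Reserves: 11,760 ÷ 1,705 = 6.9 months (meets 6-month minimum)
Employment 61 ≥ 18 months
Total monthly debts = (1,390 + 1,705 + 220 + 205) = 3,520. Debt-to-income = 3,520/9,250 = 38.1% — meets 40% limit
All requirements met. Score 746 falls in the 740–779 tier → 11%.

Approved at 11%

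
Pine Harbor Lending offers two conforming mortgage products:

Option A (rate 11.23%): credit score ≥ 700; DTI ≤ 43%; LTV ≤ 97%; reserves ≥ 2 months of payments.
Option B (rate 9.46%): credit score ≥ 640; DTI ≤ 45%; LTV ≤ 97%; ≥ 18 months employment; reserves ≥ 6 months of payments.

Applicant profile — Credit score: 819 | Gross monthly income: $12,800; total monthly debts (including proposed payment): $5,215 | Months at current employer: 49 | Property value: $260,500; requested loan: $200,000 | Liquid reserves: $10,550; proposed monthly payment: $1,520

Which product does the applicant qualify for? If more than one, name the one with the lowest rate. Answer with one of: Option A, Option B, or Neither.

Option B

DTI = 5,215/12,800 = 40.7%.
LTV = 200,000/260,500 = 76.8%.
Reserves = 10,550/1,520 = 6.9 months.
Option A: score 819 ≥ 700; DTI 40.7% ≤ 43%; LTV 76.8% ≤ 97%; reserves 6.9 ≥ 2 mo → qualifies.
Option B: score 819 ≥ 640; DTI 40.7% ≤ 45%; LTV 76.8% ≤ 97%; employment 49 ≥ 18 mo; reserves 6.9 ≥ 6 mo → qualifies.
Qualifying: Option A, Option B. Lowest rate is 9.46% → Option B.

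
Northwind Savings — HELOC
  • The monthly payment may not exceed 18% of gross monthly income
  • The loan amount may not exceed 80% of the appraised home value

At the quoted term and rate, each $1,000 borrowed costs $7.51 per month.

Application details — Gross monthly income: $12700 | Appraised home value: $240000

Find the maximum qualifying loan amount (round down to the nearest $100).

Payment cap: 18% × $12,700 = $2,286/month.
At $7.51 per $1,000, that supports 2,286/7.51 × 1,000 ≈ $304,394 → $304,300.
LTV cap: 80% × $240,000 = $192,000 → $192,000.
Binding constraint: loan-to-value.

$192,000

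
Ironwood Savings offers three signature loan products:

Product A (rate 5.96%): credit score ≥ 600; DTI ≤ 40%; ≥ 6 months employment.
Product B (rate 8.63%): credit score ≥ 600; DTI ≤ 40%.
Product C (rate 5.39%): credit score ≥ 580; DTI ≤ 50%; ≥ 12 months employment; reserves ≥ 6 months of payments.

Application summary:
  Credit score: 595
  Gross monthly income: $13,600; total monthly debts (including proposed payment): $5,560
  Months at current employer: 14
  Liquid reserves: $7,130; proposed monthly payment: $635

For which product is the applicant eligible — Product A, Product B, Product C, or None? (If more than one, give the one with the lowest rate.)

Product C

DTI = 5,560/13,600 = 40.9%.
Reserves = 7,130/635 = 11.2 months.
Product A: score 595 < 600; DTI 40.9% > 40%; employment 14 ≥ 6 mo → does not qualify.
Product B: score 595 < 600; DTI 40.9% > 40% → does not qualify.
Product C: score 595 ≥ 580; DTI 40.9% ≤ 50%; employment 14 ≥ 12 mo; reserves 11.2 ≥ 6 mo → qualifies.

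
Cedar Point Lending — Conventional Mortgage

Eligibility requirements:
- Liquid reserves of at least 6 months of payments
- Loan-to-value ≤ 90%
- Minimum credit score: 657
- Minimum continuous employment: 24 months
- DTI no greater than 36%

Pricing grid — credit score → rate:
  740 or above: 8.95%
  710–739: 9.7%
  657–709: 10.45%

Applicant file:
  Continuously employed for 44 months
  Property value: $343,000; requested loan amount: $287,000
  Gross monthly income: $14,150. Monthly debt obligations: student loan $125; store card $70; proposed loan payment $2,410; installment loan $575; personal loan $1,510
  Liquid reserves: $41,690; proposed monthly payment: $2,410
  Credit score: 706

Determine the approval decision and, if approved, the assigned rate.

Approved at 10.45%

Credit score 706 ≥ 657 (meets minimum)
Employment 44 ≥ 24 months
Liquid reserves cover 41,690/2,410 = 17.3 months — ≥ 6 required
LTV: 287,000 ÷ 343,000 = 83.7%, within 90% cap
Total monthly debts = (125 + 70 + 2,410 + 575 + 1,510) = 4,690. DTI = 4,690/14,150 = 33.1% ≤ 36%
All requirements met. Score 706 falls in the 657–709 tier → 10.45%.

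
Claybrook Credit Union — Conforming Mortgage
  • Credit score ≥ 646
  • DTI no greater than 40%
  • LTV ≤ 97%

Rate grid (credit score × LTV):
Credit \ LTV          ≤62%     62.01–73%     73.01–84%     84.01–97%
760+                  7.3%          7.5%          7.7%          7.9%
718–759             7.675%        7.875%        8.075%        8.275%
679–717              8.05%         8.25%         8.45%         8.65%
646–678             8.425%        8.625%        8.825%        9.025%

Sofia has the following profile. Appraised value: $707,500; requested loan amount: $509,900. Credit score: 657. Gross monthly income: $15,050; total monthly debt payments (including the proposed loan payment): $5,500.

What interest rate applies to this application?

8.625%

Credit score 657 ≥ 646; DTI = 5,500/15,050 = 36.5% ≤ 40%
LTV: 509,900 ÷ 707,500 = 72.1%, within 97% cap
Score 657 is in the 646–678 band; LTV 72.1% is in the 62.01–73% band → 8.625%.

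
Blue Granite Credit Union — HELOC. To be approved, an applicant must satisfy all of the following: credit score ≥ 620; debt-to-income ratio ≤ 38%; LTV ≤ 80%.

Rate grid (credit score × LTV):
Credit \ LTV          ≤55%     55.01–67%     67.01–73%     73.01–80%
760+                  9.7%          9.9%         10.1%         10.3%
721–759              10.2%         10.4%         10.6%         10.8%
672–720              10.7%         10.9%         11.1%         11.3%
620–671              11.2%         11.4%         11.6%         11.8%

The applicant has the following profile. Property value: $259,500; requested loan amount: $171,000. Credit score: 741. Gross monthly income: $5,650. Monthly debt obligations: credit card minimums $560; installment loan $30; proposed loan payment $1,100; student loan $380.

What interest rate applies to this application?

10.4%

Credit score 741 ≥ 620; Total monthly debts = (560 + 30 + 1,100 + 380) = 2,070. DTI = 2,070/5,650 = 36.6% ≤ 38%
Loan-to-value = 171,000/259,500 = 65.9% — pass (80% max)
Score 741 is in the 721–759 band; LTV 65.9% is in the 55.01–67% band → 10.4%.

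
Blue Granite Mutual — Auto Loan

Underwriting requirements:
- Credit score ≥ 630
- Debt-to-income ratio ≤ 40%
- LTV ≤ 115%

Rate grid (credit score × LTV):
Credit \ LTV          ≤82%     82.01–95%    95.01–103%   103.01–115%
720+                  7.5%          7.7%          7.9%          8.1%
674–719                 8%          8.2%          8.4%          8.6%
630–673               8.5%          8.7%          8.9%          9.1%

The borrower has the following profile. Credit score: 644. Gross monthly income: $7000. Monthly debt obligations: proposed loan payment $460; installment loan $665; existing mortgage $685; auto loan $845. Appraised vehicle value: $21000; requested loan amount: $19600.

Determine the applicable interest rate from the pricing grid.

Credit score 644 ≥ 630; Total monthly debts = (460 + 665 + 685 + 845) = 2,655. DTI: 2,655 ÷ 7,000 = 37.9%, within the 40% cap
LTV = 19,600/21,000 = 93.3% ≤ 115%
Credit 644 → row 630–673; LTV 93.3% → column 82.01–95%. Grid cell → 8.7%.

8.7%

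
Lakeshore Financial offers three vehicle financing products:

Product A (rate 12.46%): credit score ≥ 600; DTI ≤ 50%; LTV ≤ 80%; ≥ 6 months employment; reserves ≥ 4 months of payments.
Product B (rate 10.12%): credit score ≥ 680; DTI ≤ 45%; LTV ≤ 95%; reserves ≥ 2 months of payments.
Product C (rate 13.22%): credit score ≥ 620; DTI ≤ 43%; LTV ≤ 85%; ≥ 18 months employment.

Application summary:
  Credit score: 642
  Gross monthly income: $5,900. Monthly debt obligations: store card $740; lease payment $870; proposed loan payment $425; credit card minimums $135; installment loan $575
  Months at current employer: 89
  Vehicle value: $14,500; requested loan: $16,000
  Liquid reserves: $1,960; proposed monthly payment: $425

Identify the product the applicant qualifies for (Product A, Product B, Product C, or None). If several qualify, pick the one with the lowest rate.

None

Total debts = (740 + 870 + 425 + 135 + 575) = 2,745; DTI = 2,745/5,900 = 46.5%.
LTV = 16,000/14,500 = 110.3%.
Reserves = 1,960/425 = 4.6 months.
Product A: score 642 ≥ 600; DTI 46.5% ≤ 50%; LTV 110.3% > 80%; employment 89 ≥ 6 mo; reserves 4.6 ≥ 4 mo → does not qualify.
Product B: score 642 < 680; DTI 46.5% > 45%; LTV 110.3% > 95%; reserves 4.6 ≥ 2 mo → does not qualify.
Product C: score 642 ≥ 620; DTI 46.5% > 43%; LTV 110.3% > 85%; employment 89 ≥ 18 mo → does not qualify.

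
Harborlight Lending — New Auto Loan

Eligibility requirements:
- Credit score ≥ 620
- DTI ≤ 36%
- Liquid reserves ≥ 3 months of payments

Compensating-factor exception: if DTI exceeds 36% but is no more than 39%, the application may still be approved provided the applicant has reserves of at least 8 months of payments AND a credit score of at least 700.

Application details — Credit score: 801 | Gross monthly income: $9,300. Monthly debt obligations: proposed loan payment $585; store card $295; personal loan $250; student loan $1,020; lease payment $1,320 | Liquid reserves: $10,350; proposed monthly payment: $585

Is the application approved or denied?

Credit score 801 ≥ 620 (meets base)
Total debts = (585 + 295 + 250 + 1,020 + 1,320) = 3,470. DTI: 3,470 ÷ 9,300 = 37.3%, over the 36% base limit.
Reserves = 10,350/585 = 17.7 months ≥ 3
37.3% falls in the override range (36%–39%), so the compensating-factor test applies.
Override check — reserves: 17.7 mo (ok); score: 801 (ok).
Both compensating conditions met → exception applies.

Approved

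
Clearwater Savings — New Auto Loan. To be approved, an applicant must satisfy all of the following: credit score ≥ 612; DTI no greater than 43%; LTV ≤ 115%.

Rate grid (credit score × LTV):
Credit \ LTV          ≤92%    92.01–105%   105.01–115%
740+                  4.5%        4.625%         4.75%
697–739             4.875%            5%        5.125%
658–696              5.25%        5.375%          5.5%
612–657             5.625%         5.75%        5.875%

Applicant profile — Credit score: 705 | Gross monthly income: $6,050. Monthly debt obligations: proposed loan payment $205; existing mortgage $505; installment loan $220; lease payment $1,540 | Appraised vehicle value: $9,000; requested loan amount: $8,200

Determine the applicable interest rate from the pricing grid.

4.875%

Credit score 705 ≥ 612; Total monthly debts = (205 + 505 + 220 + 1,540) = 2,470. DTI: 2,470 ÷ 6,050 = 40.8%, within the 43% cap
LTV: 8,200 ÷ 9,000 = 91.1%, within 115% cap
Row: 705 falls in 697–739. Column: 91.1% falls in ≤92%. Rate = 4.875%.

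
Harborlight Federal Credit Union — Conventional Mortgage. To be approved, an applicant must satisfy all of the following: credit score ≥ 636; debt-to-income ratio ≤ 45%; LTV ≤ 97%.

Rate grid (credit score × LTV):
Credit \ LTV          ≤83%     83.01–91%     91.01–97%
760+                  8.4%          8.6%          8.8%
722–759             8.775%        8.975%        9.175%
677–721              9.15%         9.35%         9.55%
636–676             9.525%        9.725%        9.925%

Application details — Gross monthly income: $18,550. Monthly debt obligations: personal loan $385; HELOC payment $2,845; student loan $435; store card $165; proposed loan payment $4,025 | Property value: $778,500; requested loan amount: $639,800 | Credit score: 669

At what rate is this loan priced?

9.525%

Credit score 669 ≥ 636; Total monthly debts = (385 + 2,845 + 435 + 165 + 4,025) = 7,855. DTI: 7,855 ÷ 18,550 = 42.3%, within the 45% cap
Loan-to-value = 639,800/778,500 = 82.2% — pass (97% max)
Credit 669 → row 636–676; LTV 82.2% → column ≤83%. Grid cell → 9.525%.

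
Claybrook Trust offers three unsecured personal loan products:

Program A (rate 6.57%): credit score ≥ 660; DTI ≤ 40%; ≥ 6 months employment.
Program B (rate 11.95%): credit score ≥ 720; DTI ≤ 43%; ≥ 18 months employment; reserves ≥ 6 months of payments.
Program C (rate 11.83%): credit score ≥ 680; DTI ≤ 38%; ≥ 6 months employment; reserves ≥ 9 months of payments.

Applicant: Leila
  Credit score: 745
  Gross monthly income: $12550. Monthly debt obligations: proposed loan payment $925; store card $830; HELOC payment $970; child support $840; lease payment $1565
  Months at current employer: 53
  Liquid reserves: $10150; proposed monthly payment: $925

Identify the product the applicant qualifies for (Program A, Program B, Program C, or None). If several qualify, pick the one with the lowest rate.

Program B

Total debts = (925 + 830 + 970 + 840 + 1,565) = 5,130; DTI = 5,130/12,550 = 40.9%.
Reserves = 10,150/925 = 11.0 months.
Program A: score 745 ≥ 660; DTI 40.9% > 40%; employment 53 ≥ 6 mo → does not qualify.
Program B: score 745 ≥ 720; DTI 40.9% ≤ 43%; employment 53 ≥ 18 mo; reserves 11.0 ≥ 6 mo → qualifies.
Program C: score 745 ≥ 680; DTI 40.9% > 38%; employment 53 ≥ 6 mo; reserves 11.0 ≥ 9 mo → does not qualify.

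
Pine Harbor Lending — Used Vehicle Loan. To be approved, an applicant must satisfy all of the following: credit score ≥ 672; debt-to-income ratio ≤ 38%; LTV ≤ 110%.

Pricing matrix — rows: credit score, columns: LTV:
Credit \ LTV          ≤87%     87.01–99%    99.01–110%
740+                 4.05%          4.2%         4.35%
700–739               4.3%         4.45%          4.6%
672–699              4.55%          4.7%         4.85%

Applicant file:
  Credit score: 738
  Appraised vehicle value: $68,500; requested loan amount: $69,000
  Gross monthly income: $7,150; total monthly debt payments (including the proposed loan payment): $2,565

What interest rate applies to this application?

Credit score 738 ≥ 672; DTI: 2,565 ÷ 7,150 = 35.9%, within the 38% cap
Loan-to-value = 69,000/68,500 = 100.7% — pass (110% max)
Row: 738 falls in 700–739. Column: 100.7% falls in 99.01–110%. Rate = 4.6%.

4.6%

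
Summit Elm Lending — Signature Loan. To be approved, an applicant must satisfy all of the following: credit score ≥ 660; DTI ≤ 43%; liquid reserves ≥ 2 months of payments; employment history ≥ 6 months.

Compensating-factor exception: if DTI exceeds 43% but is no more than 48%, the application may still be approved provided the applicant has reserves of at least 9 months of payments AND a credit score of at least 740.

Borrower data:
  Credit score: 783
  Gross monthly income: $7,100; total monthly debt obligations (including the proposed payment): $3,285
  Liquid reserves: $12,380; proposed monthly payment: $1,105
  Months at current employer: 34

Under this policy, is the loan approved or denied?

Credit score 783 ≥ 660 (meets base)
DTI = 3,285/7,100 = 46.3% > 43% — standard DTI limit exceeded.
Reserves: 12,380 ÷ 1,105 = 11.2 months (meets 2-month minimum)
Employment 34 ≥ 6 months
46.3% falls in the override range (43%–48%), so the compensating-factor test applies.
Override check — reserves: 11.2 mo (ok); score: 783 (ok).
Both override conditions satisfied; DTI exception granted.

Approved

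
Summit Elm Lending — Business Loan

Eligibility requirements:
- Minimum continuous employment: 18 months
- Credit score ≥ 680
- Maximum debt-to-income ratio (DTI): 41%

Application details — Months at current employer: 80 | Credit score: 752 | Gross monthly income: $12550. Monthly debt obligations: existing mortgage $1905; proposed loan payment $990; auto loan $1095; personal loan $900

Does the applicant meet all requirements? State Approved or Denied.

Approved

Employment 80 ≥ 18 months
Credit score 752 ≥ 680 (meets)
Total monthly debts = (1,905 + 990 + 1,095 + 900) = 4,890. Debt-to-income = 4,890/12,550 = 39% — meets 41% limit
All criteria satisfied.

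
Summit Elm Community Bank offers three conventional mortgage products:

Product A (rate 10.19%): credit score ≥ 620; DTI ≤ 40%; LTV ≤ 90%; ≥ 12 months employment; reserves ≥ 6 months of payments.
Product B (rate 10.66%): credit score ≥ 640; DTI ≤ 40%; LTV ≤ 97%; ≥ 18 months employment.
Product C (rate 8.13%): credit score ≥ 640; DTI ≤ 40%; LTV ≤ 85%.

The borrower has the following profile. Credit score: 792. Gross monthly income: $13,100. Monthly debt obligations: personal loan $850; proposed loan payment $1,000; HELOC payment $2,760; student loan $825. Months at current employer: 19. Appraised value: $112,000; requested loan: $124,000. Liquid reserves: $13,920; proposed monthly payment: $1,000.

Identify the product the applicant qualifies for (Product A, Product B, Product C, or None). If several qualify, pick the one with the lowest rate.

None

Total debts = (850 + 1,000 + 2,760 + 825) = 5,435; DTI = 5,435/13,100 = 41.5%.
LTV = 124,000/112,000 = 110.7%.
Reserves = 13,920/1,000 = 13.9 months.
Product A: score 792 ≥ 620; DTI 41.5% > 40%; LTV 110.7% > 90%; employment 19 ≥ 12 mo; reserves 13.9 ≥ 6 mo → does not qualify.
Product B: score 792 ≥ 640; DTI 41.5% > 40%; LTV 110.7% > 97%; employment 19 ≥ 18 mo → does not qualify.
Product C: score 792 ≥ 640; DTI 41.5% > 40%; LTV 110.7% > 85% → does not qualify.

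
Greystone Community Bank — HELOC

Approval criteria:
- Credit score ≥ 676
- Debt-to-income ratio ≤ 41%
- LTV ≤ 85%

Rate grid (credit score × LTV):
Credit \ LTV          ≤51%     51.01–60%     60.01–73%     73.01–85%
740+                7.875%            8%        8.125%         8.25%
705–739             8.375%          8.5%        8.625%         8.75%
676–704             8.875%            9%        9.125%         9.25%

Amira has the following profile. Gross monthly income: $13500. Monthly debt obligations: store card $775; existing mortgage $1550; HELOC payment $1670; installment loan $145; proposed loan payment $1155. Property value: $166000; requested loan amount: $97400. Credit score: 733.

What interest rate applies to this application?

Credit score 733 ≥ 676; Total monthly debts = (775 + 1,550 + 1,670 + 145 + 1,155) = 5,295. DTI = 5,295/13,500 = 39.2% ≤ 41%
Loan-to-value = 97,400/166,000 = 58.7% — pass (85% max)
Credit 733 → row 705–739; LTV 58.7% → column 51.01–60%. Grid cell → 8.5%.

8.5%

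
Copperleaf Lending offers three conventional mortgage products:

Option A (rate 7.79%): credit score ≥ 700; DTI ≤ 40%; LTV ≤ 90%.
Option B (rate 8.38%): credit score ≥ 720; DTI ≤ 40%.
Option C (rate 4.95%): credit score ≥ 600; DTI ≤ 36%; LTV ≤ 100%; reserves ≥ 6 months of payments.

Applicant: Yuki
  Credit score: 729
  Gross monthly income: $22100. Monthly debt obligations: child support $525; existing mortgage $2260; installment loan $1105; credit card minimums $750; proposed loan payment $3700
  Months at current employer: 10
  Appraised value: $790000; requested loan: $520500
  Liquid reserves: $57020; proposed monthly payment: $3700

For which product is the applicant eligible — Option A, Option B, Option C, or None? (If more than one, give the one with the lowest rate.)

Total debts = (525 + 2,260 + 1,105 + 750 + 3,700) = 8,340; DTI = 8,340/22,100 = 37.7%.
LTV = 520,500/790,000 = 65.9%.
Reserves = 57,020/3,700 = 15.4 months.
Option A: score 729 ≥ 700; DTI 37.7% ≤ 40%; LTV 65.9% ≤ 90% → qualifies.
Option B: score 729 ≥ 720; DTI 37.7% ≤ 40% → qualifies.
Option C: score 729 ≥ 600; DTI 37.7% > 36%; LTV 65.9% ≤ 100%; reserves 15.4 ≥ 6 mo → does not qualify.
Qualifying: Option A, Option B. Lowest rate is 7.79% → Option A.

Option A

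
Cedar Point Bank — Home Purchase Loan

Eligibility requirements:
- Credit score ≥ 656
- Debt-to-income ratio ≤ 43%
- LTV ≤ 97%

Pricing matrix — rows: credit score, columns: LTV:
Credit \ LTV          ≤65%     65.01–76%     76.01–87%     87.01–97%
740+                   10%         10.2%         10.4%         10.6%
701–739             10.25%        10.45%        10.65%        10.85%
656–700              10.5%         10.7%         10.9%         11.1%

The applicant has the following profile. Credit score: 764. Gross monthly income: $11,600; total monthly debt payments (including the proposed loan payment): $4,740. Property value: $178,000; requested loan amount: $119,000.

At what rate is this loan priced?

Credit score 764 ≥ 656; Debt-to-income = 4,740/11,600 = 40.9% — meets 43% limit
LTV = 119,000/178,000 = 66.9% ≤ 97%
Score 764 is in the 740+ band; LTV 66.9% is in the 65.01–76% band → 10.2%.

10.2%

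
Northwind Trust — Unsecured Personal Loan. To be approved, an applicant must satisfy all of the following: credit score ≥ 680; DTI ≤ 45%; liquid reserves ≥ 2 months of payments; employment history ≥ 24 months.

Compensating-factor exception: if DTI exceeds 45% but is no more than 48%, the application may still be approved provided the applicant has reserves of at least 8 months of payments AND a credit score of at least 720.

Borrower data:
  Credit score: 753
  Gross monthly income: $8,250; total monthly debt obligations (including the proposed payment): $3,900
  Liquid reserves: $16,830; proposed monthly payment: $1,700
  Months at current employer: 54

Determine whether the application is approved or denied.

Credit score 753 ≥ 680 (meets base)
DTI: 3,900 ÷ 8,250 = 47.3%, over the 45% base limit.
Liquid reserves cover 16,830/1,700 = 9.9 months — ≥ 2 required
Employment 54 ≥ 24 months
DTI 47.3% is within the 45%–48% exception band; checking compensating factors.
Reserves 9.9 ≥ 8 months; credit score 753 ≥ 720.
Both override conditions satisfied; DTI exception granted.

Approved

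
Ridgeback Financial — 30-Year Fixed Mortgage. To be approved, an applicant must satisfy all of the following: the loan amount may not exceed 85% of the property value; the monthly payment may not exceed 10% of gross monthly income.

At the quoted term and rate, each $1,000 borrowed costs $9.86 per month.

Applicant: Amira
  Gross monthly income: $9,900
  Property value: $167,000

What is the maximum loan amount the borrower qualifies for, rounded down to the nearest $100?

$100,400

Payment cap: 10% × $9,900 = $990/month.
At $9.86 per $1,000, that supports 990/9.86 × 1,000 ≈ $100,405 → $100,400.
LTV cap: 85% × $167,000 = $141,950 → $141,900.
Binding constraint: payment-to-income.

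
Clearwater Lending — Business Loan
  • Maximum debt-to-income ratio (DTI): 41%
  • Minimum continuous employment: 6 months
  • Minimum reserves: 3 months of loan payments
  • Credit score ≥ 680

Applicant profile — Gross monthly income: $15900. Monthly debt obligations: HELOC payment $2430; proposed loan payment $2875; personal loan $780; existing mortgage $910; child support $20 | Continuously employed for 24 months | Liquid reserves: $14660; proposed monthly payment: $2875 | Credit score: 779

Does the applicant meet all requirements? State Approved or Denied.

Total monthly debts = (2,430 + 2,875 + 780 + 910 + 20) = 7,015. DTI = 7,015/15,900 = 44.1% > 41%
Employment 24 ≥ 6 months
Reserves: 14,660 ÷ 2,875 = 5.1 months (meets 3-month minimum)
Credit score 779 ≥ 680 (meets)
Fails on DTI.

Denied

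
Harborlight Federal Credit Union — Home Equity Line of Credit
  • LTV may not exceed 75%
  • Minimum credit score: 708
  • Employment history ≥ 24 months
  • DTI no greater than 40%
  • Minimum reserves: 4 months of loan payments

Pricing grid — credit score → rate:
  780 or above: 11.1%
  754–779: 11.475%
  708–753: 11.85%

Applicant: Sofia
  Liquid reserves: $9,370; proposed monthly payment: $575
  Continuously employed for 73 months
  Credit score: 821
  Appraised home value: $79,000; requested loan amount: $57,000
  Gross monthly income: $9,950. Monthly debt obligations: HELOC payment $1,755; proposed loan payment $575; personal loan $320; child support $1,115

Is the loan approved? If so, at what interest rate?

Approved at 11.1%

Credit score 821 ≥ 708 (meets minimum)
Reserves: 9,370 ÷ 575 = 16.3 months (meets 4-month minimum)
LTV: 57,000 ÷ 79,000 = 72.2%, within 75% cap
Total monthly debts = (1,755 + 575 + 320 + 1,115) = 3,765. DTI: 3,765 ÷ 9,950 = 37.8%, within the 40% cap
Employment 73 ≥ 24 months
All requirements met. Score 821 falls in the 780 or above tier → 11.1%.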